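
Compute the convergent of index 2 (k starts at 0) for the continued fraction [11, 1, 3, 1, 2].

47/4

Using pₖ = aₖpₖ₋₁ + pₖ₋₂, qₖ = aₖqₖ₋₁ + qₖ₋₂ (with p₋₁=1, p₋₂=0, q₋₁=0, q₋₂=1):
  k=0: a=11, p=11, q=1
  k=1: a=1, p=12, q=1
  k=2: a=3, p=47, q=4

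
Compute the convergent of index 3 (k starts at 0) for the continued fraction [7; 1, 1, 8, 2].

Using pₖ = aₖpₖ₋₁ + pₖ₋₂, qₖ = aₖqₖ₋₁ + qₖ₋₂ (with p₋₁=1, p₋₂=0, q₋₁=0, q₋₂=1):
  k=0: a=7, p=7, q=1
  k=1: a=1, p=8, q=1
  k=2: a=1, p=15, q=2
  k=3: a=8, p=128, q=17

128/17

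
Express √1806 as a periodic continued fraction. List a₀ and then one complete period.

a₀ = ⌊√1806⌋ = 42.
With m₀=0, d₀=1 and mₖ₊₁ = dₖaₖ − mₖ, dₖ₊₁ = (n − mₖ₊₁²)/dₖ, aₖ₊₁ = ⌊(a₀+mₖ₊₁)/dₖ₊₁⌋:
  k=1: m=42, d=42, a=2
  k=2: m=42, d=1, a=84
d=1 and a=2a₀=84 at k=2, so the next step gives (m, d) = (42, 42) again — its k=1 value — and the period has length 2.

[42; 2, 84]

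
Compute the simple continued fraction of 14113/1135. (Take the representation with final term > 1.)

14113 = 12·1135 + 493
1135 = 2·493 + 149
493 = 3·149 + 46
149 = 3·46 + 11
46 = 4·11 + 2
11 = 5·2 + 1
2 = 2·1 + 0  (stop)
So 14113/1135 = [12; 2, 3, 3, 4, 5, 2].

[12; 2, 3, 3, 4, 5, 2]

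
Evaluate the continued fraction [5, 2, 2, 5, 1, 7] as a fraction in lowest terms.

Fold from the inside: start with 7/1.
  1 + 1/7 = 8/7
  5 + 7/8 = 47/8
  2 + 8/47 = 102/47
  2 + 47/102 = 251/102
  5 + 102/251 = 1357/251

1357/251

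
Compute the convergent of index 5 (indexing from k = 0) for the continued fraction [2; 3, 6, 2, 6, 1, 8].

Using pₖ = aₖpₖ₋₁ + pₖ₋₂, qₖ = aₖqₖ₋₁ + qₖ₋₂ (with p₋₁=1, p₋₂=0, q₋₁=0, q₋₂=1):
  k=0: a=2, p=2, q=1
  k=1: a=3, p=7, q=3
  k=2: a=6, p=44, q=19
  k=3: a=2, p=95, q=41
  k=4: a=6, p=614, q=265
  k=5: a=1, p=709, q=306

709/306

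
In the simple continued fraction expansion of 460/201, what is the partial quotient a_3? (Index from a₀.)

6

460 = 2·201 + 58   →  a_0 = 2
201 = 3·58 + 27   →  a_1 = 3
58 = 2·27 + 4   →  a_2 = 2
27 = 6·4 + 3   →  a_3 = 6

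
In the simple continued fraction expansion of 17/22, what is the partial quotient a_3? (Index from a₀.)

2

17 = 0·22 + 17   →  a_0 = 0
22 = 1·17 + 5   →  a_1 = 1
17 = 3·5 + 2   →  a_2 = 3
5 = 2·2 + 1   →  a_3 = 2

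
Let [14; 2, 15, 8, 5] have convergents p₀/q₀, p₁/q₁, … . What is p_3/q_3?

Using pₖ = aₖpₖ₋₁ + pₖ₋₂, qₖ = aₖqₖ₋₁ + qₖ₋₂ (with p₋₁=1, p₋₂=0, q₋₁=0, q₋₂=1):
  k=0: a=14, p=14, q=1
  k=1: a=2, p=29, q=2
  k=2: a=15, p=449, q=31
  k=3: a=8, p=3621, q=250

3621/250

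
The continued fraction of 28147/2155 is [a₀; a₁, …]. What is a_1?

28147 = 13·2155 + 132   →  a_0 = 13
2155 = 16·132 + 43   →  a_1 = 16

16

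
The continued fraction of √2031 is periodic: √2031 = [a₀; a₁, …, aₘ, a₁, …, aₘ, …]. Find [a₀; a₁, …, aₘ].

a₀ = ⌊√2031⌋ = 45.
With m₀=0, d₀=1 and mₖ₊₁ = dₖaₖ − mₖ, dₖ₊₁ = (n − mₖ₊₁²)/dₖ, aₖ₊₁ = ⌊(a₀+mₖ₊₁)/dₖ₊₁⌋:
  k=1: m=45, d=6, a=15
  k=2: m=45, d=1, a=90
d=1 and a=2a₀=90 at k=2, so the next step gives (m, d) = (45, 6) again — its k=1 value — and the period has length 2.

[45; 15, 90]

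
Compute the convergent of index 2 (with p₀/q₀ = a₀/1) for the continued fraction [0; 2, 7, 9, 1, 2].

Using pₖ = aₖpₖ₋₁ + pₖ₋₂, qₖ = aₖqₖ₋₁ + qₖ₋₂ (with p₋₁=1, p₋₂=0, q₋₁=0, q₋₂=1):
  k=0: a=0, p=0, q=1
  k=1: a=2, p=1, q=2
  k=2: a=7, p=7, q=15

7/15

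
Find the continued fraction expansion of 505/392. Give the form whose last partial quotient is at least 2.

[1; 3, 2, 7, 1, 1, 3]

505 = 1·392 + 113
392 = 3·113 + 53
113 = 2·53 + 7
53 = 7·7 + 4
7 = 1·4 + 3
4 = 1·3 + 1
3 = 3·1 + 0  (stop)
So 505/392 = [1; 3, 2, 7, 1, 1, 3].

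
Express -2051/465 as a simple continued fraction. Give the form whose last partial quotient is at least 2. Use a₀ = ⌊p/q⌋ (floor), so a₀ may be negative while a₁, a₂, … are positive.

-2051 = -5·465 + 274
465 = 1·274 + 191
274 = 1·191 + 83
191 = 2·83 + 25
83 = 3·25 + 8
25 = 3·8 + 1
8 = 8·1 + 0  (stop)
So -2051/465 = [-5; 1, 1, 2, 3, 3, 8].

[-5; 1, 1, 2, 3, 3, 8]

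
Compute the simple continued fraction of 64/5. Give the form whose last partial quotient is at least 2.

64 = 12×5 + 4
5 = 1×4 + 1
4 = 4×1 + 0  (stop)
So 64/5 = [12; 1, 4].

[12; 1, 4]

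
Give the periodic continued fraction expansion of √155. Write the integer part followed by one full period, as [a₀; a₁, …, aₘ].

a₀ = ⌊√155⌋ = 12.
With m₀=0, d₀=1 and mₖ₊₁ = dₖaₖ − mₖ, dₖ₊₁ = (n − mₖ₊₁²)/dₖ, aₖ₊₁ = ⌊(a₀+mₖ₊₁)/dₖ₊₁⌋:
  k=1: m=12, d=11, a=2
  k=2: m=10, d=5, a=4
  k=3: m=10, d=11, a=2
  k=4: m=12, d=1, a=24
d=1 and a=2a₀=24 at k=4, so the next step gives (m, d) = (12, 11) again — its k=1 value — and the period has length 4.

[12; 2, 4, 2, 24]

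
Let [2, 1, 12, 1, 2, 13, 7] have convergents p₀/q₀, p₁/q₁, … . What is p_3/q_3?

41/14

Using pₖ = aₖpₖ₋₁ + pₖ₋₂, qₖ = aₖqₖ₋₁ + qₖ₋₂ (with p₋₁=1, p₋₂=0, q₋₁=0, q₋₂=1):
  k=0: a=2, p=2, q=1
  k=1: a=1, p=3, q=1
  k=2: a=12, p=38, q=13
  k=3: a=1, p=41, q=14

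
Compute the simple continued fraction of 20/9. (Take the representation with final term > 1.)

[2; 4, 2]

20 = 2*9 + 2
9 = 4*2 + 1
2 = 2*1 + 0  (stop)
So 20/9 = [2; 4, 2].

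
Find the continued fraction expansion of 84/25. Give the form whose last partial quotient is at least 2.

[3; 2, 1, 3, 2]

84 = 3*25 + 9
25 = 2*9 + 7
9 = 1*7 + 2
7 = 3*2 + 1
2 = 2*1 + 0  (stop)
So 84/25 = [3; 2, 1, 3, 2].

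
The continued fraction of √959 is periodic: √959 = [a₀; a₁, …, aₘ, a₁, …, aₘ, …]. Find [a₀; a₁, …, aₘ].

[30; 1, 29, 1, 60]

a₀ = ⌊√959⌋ = 30.
With m₀=0, d₀=1 and mₖ₊₁ = dₖaₖ − mₖ, dₖ₊₁ = (n − mₖ₊₁²)/dₖ, aₖ₊₁ = ⌊(a₀+mₖ₊₁)/dₖ₊₁⌋:
  k=1: m=30, d=59, a=1
  k=2: m=29, d=2, a=29
  k=3: m=29, d=59, a=1
  k=4: m=30, d=1, a=60
d=1 and a=2a₀=60 at k=4, so the next step gives (m, d) = (30, 59) again — its k=1 value — and the period has length 4.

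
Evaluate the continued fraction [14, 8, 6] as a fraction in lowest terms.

Using pₖ = aₖpₖ₋₁ + pₖ₋₂ and qₖ = aₖqₖ₋₁ + qₖ₋₂:
  k=0: a=14, p=14, q=1
  k=1: a=8, p=113, q=8
  k=2: a=6, p=692, q=49

692/49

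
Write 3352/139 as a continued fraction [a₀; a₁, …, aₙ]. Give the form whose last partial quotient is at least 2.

3352 = 24×139 + 16
139 = 8×16 + 11
16 = 1×11 + 5
11 = 2×5 + 1
5 = 5×1 + 0  (stop)
So 3352/139 = [24; 8, 1, 2, 5].

[24; 8, 1, 2, 5]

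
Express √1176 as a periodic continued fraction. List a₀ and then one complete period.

[34; 3, 2, 2, 2, 3, 68]

a₀ = ⌊√1176⌋ = 34.
With m₀=0, d₀=1 and mₖ₊₁ = dₖaₖ − mₖ, dₖ₊₁ = (n − mₖ₊₁²)/dₖ, aₖ₊₁ = ⌊(a₀+mₖ₊₁)/dₖ₊₁⌋:
  k=1: m=34, d=20, a=3
  k=2: m=26, d=25, a=2
  k=3: m=24, d=24, a=2
  k=4: m=24, d=25, a=2
  k=5: m=26, d=20, a=3
  k=6: m=34, d=1, a=68
d=1 and a=2a₀=68 at k=6, so the next step gives (m, d) = (34, 20) again — its k=1 value — and the period has length 6.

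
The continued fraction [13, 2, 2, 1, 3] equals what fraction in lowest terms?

349/26

Using pₖ = aₖpₖ₋₁ + pₖ₋₂ and qₖ = aₖqₖ₋₁ + qₖ₋₂:
  k=0: a=13, p=13, q=1
  k=1: a=2, p=27, q=2
  k=2: a=2, p=67, q=5
  k=3: a=1, p=94, q=7
  k=4: a=3, p=349, q=26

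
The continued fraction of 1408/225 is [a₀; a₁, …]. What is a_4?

1408 = 6·225 + 58   →  a_0 = 6
225 = 3·58 + 51   →  a_1 = 3
58 = 1·51 + 7   →  a_2 = 1
51 = 7·7 + 2   →  a_3 = 7
7 = 3·2 + 1   →  a_4 = 3

3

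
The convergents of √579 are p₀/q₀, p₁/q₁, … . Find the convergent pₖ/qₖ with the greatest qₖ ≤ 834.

18504/769

√579 = [24; 16, 48, …] (period length 2).
Convergents:
  p_0/q_0 = 24/1
  p_1/q_1 = 385/16
  p_2/q_2 = 18504/769
  p_3/q_3 = 296449/12320
q_2 = 769 ≤ 834 < 12320 = q_3, so the answer is 18504/769.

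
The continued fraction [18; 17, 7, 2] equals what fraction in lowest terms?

Using pₖ = aₖpₖ₋₁ + pₖ₋₂ and qₖ = aₖqₖ₋₁ + qₖ₋₂:
  k=0: a=18, p=18, q=1
  k=1: a=17, p=307, q=17
  k=2: a=7, p=2167, q=120
  k=3: a=2, p=4641, q=257

4641/257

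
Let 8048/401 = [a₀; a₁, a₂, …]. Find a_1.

14

8048 = 20·401 + 28   →  a_0 = 20
401 = 14·28 + 9   →  a_1 = 14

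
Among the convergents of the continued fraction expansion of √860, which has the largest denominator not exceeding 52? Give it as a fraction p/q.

√860 = [29; 3, 14, 3, 58, …] (period length 4).
Convergents:
  p_0/q_0 = 29/1
  p_1/q_1 = 88/3
  p_2/q_2 = 1261/43
  p_3/q_3 = 3871/132
q_2 = 43 ≤ 52 < 132 = q_3, so the answer is 1261/43.

1261/43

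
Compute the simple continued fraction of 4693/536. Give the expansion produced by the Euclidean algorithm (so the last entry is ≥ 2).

4693 = 8·536 + 405
536 = 1·405 + 131
405 = 3·131 + 12
131 = 10·12 + 11
12 = 1·11 + 1
11 = 11·1 + 0  (stop)
So 4693/536 = [8; 1, 3, 10, 1, 11].

[8; 1, 3, 10, 1, 11]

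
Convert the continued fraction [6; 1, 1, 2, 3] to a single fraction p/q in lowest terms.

Using pₖ = aₖpₖ₋₁ + pₖ₋₂ and qₖ = aₖqₖ₋₁ + qₖ₋₂:
  k=0: a=6, p=6, q=1
  k=1: a=1, p=7, q=1
  k=2: a=1, p=13, q=2
  k=3: a=2, p=33, q=5
  k=4: a=3, p=112, q=17

112/17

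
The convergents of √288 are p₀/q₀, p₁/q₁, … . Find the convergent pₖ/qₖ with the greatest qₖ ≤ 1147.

√288 = [16; 1, 32, …] (period length 2).
Convergents:
  p_0/q_0 = 16/1
  p_1/q_1 = 17/1
  p_2/q_2 = 560/33
  p_3/q_3 = 577/34
  p_4/q_4 = 19024/1121
  p_5/q_5 = 19601/1155
q_4 = 1121 ≤ 1147 < 1155 = q_5, so the answer is 19024/1121.

19024/1121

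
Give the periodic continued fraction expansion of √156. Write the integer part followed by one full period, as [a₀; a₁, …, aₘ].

[12; 2, 24]

a₀ = ⌊√156⌋ = 12.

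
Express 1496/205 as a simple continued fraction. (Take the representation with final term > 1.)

1496 = 7*205 + 61
205 = 3*61 + 22
61 = 2*22 + 17
22 = 1*17 + 5
17 = 3*5 + 2
5 = 2*2 + 1
2 = 2*1 + 0  (stop)
So 1496/205 = [7; 3, 2, 1, 3, 2, 2].

[7; 3, 2, 1, 3, 2, 2]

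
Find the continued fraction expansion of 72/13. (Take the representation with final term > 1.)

[5; 1, 1, 6]

72 = 5*13 + 7
13 = 1*7 + 6
7 = 1*6 + 1
6 = 6*1 + 0  (stop)
So 72/13 = [5; 1, 1, 6].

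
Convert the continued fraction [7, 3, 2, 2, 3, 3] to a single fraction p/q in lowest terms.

Fold from the inside: start with 3/1.
  3 + 1/3 = 10/3
  2 + 3/10 = 23/10
  2 + 10/23 = 56/23
  3 + 23/56 = 191/56
  7 + 56/191 = 1393/191

1393/191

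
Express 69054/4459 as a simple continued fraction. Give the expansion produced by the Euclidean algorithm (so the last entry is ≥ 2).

[15; 2, 17, 1, 12, 2, 4]

69054 = 15*4459 + 2169
4459 = 2*2169 + 121
2169 = 17*121 + 112
121 = 1*112 + 9
112 = 12*9 + 4
9 = 2*4 + 1
4 = 4*1 + 0  (stop)
So 69054/4459 = [15; 2, 17, 1, 12, 2, 4].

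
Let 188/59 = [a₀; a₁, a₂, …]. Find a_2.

188 = 3·59 + 11   →  a_0 = 3
59 = 5·11 + 4   →  a_1 = 5
11 = 2·4 + 3   →  a_2 = 2

2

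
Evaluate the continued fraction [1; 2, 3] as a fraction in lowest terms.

Fold from the inside: start with 3/1.
  2 + 1/3 = 7/3
  1 + 3/7 = 10/7

10/7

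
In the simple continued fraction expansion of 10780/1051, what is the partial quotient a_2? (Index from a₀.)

10780 = 10·1051 + 270   →  a_0 = 10
1051 = 3·270 + 241   →  a_1 = 3
270 = 1·241 + 29   →  a_2 = 1

1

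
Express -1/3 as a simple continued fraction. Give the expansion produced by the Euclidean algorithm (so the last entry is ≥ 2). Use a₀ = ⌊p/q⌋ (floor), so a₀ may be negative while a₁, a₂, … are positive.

[-1; 1, 2]

-1 = -1×3 + 2
3 = 1×2 + 1
2 = 2×1 + 0  (stop)
So -1/3 = [-1; 1, 2].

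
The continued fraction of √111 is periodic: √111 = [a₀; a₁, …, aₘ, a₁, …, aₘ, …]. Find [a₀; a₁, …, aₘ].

a₀ = ⌊√111⌋ = 10.
With m₀=0, d₀=1 and mₖ₊₁ = dₖaₖ − mₖ, dₖ₊₁ = (n − mₖ₊₁²)/dₖ, aₖ₊₁ = ⌊(a₀+mₖ₊₁)/dₖ₊₁⌋:
  k=1: m=10, d=11, a=1
  k=2: m=1, d=10, a=1
  k=3: m=9, d=3, a=6
  k=4: m=9, d=10, a=1
  k=5: m=1, d=11, a=1
  k=6: m=10, d=1, a=20
d=1 and a=2a₀=20 at k=6, so the next step gives (m, d) = (10, 11) again — its k=1 value — and the period has length 6.

[10; 1, 1, 6, 1, 1, 20]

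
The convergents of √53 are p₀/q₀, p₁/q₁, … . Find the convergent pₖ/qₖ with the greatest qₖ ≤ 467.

√53 = [7; 3, 1, 1, 3, 14, …] (period length 5).
Convergents:
  p_0/q_0 = 7/1
  p_1/q_1 = 22/3
  p_2/q_2 = 29/4
  p_3/q_3 = 51/7
  p_4/q_4 = 182/25
  p_5/q_5 = 2599/357
  p_6/q_6 = 7979/1096
q_5 = 357 ≤ 467 < 1096 = q_6, so the answer is 2599/357.

2599/357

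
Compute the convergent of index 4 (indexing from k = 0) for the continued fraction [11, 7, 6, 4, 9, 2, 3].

18425/1654

Using pₖ = aₖpₖ₋₁ + pₖ₋₂, qₖ = aₖqₖ₋₁ + qₖ₋₂ (with p₋₁=1, p₋₂=0, q₋₁=0, q₋₂=1):
  k=0: a=11, p=11, q=1
  k=1: a=7, p=78, q=7
  k=2: a=6, p=479, q=43
  k=3: a=4, p=1994, q=179
  k=4: a=9, p=18425, q=1654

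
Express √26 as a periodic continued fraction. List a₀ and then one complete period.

[5; 10]

a₀ = ⌊√26⌋ = 5.
With m₀=0, d₀=1 and mₖ₊₁ = dₖaₖ − mₖ, dₖ₊₁ = (n − mₖ₊₁²)/dₖ, aₖ₊₁ = ⌊(a₀+mₖ₊₁)/dₖ₊₁⌋:
  k=1: m=5, d=1, a=10
d=1 and a=2a₀=10 at k=1, so the next step gives (m, d) = (5, 1) again — its k=1 value — and the period has length 1.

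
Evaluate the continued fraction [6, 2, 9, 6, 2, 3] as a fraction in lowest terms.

Fold from the inside: start with 3/1.
  2 + 1/3 = 7/3
  6 + 3/7 = 45/7
  9 + 7/45 = 412/45
  2 + 45/412 = 869/412
  6 + 412/869 = 5626/869

5626/869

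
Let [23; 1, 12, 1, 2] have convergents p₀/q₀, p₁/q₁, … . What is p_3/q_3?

335/14

Using pₖ = aₖpₖ₋₁ + pₖ₋₂, qₖ = aₖqₖ₋₁ + qₖ₋₂ (with p₋₁=1, p₋₂=0, q₋₁=0, q₋₂=1):
  k=0: a=23, p=23, q=1
  k=1: a=1, p=24, q=1
  k=2: a=12, p=311, q=13
  k=3: a=1, p=335, q=14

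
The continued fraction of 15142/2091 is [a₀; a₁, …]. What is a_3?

15142 = 7·2091 + 505   →  a_0 = 7
2091 = 4·505 + 71   →  a_1 = 4
505 = 7·71 + 8   →  a_2 = 7
71 = 8·8 + 7   →  a_3 = 8

8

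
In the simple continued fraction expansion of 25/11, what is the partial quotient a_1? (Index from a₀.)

25 = 2·11 + 3   →  a_0 = 2
11 = 3·3 + 2   →  a_1 = 3

3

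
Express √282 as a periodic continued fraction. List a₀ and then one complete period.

a₀ = ⌊√282⌋ = 16.
With m₀=0, d₀=1 and mₖ₊₁ = dₖaₖ − mₖ, dₖ₊₁ = (n − mₖ₊₁²)/dₖ, aₖ₊₁ = ⌊(a₀+mₖ₊₁)/dₖ₊₁⌋:
  k=1: m=16, d=26, a=1
  k=2: m=10, d=7, a=3
  k=3: m=11, d=23, a=1
  k=4: m=12, d=6, a=4
  k=5: m=12, d=23, a=1
  k=6: m=11, d=7, a=3
  k=7: m=10, d=26, a=1
  k=8: m=16, d=1, a=32
d=1 and a=2a₀=32 at k=8, so the next step gives (m, d) = (16, 26) again — its k=1 value — and the period has length 8.

[16; 1, 3, 1, 4, 1, 3, 1, 32]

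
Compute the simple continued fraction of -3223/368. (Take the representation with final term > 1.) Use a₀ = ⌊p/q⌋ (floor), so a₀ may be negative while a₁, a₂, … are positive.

[-9; 4, 7, 2, 2, 2]

-3223 = -9×368 + 89
368 = 4×89 + 12
89 = 7×12 + 5
12 = 2×5 + 2
5 = 2×2 + 1
2 = 2×1 + 0  (stop)
So -3223/368 = [-9; 4, 7, 2, 2, 2].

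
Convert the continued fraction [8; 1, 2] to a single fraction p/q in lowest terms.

Using pₖ = aₖpₖ₋₁ + pₖ₋₂ and qₖ = aₖqₖ₋₁ + qₖ₋₂:
  k=0: a=8, p=8, q=1
  k=1: a=1, p=9, q=1
  k=2: a=2, p=26, q=3

26/3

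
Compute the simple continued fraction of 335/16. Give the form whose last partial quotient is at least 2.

335 = 20*16 + 15
16 = 1*15 + 1
15 = 15*1 + 0  (stop)
So 335/16 = [20; 1, 15].

[20; 1, 15]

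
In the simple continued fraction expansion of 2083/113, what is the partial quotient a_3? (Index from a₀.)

3

2083 = 18·113 + 49   →  a_0 = 18
113 = 2·49 + 15   →  a_1 = 2
49 = 3·15 + 4   →  a_2 = 3
15 = 3·4 + 3   →  a_3 = 3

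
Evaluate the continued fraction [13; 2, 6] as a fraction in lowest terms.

Fold from the inside: start with 6/1.
  2 + 1/6 = 13/6
  13 + 6/13 = 175/13

175/13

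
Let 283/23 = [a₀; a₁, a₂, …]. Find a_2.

3

283 = 12·23 + 7   →  a_0 = 12
23 = 3·7 + 2   →  a_1 = 3
7 = 3·2 + 1   →  a_2 = 3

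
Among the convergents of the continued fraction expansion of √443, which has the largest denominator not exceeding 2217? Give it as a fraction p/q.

18585/883

√443 = [21; 21, 42, …] (period length 2).
Convergents:
  p_0/q_0 = 21/1
  p_1/q_1 = 442/21
  p_2/q_2 = 18585/883
  p_3/q_3 = 390727/18564
q_2 = 883 ≤ 2217 < 18564 = q_3, so the answer is 18585/883.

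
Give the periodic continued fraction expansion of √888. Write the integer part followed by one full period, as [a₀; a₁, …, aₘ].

[29; 1, 3, 1, 58]

a₀ = ⌊√888⌋ = 29.
With m₀=0, d₀=1 and mₖ₊₁ = dₖaₖ − mₖ, dₖ₊₁ = (n − mₖ₊₁²)/dₖ, aₖ₊₁ = ⌊(a₀+mₖ₊₁)/dₖ₊₁⌋:
  k=1: m=29, d=47, a=1
  k=2: m=18, d=12, a=3
  k=3: m=18, d=47, a=1
  k=4: m=29, d=1, a=58
d=1 and a=2a₀=58 at k=4, so the next step gives (m, d) = (29, 47) again — its k=1 value — and the period has length 4.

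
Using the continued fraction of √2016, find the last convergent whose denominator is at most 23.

√2016 = [44; 1, 8, 1, 88, …] (period length 4).
Convergents:
  p_0/q_0 = 44/1
  p_1/q_1 = 45/1
  p_2/q_2 = 404/9
  p_3/q_3 = 449/10
  p_4/q_4 = 39916/889
q_3 = 10 ≤ 23 < 889 = q_4, so the answer is 449/10.

449/10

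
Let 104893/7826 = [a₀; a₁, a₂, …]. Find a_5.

13

104893 = 13·7826 + 3155   →  a_0 = 13
7826 = 2·3155 + 1516   →  a_1 = 2
3155 = 2·1516 + 123   →  a_2 = 2
1516 = 12·123 + 40   →  a_3 = 12
123 = 3·40 + 3   →  a_4 = 3
40 = 13·3 + 1   →  a_5 = 13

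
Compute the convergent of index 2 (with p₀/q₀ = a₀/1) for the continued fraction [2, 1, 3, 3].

11/4

Using pₖ = aₖpₖ₋₁ + pₖ₋₂, qₖ = aₖqₖ₋₁ + qₖ₋₂ (with p₋₁=1, p₋₂=0, q₋₁=0, q₋₂=1):
  k=0: a=2, p=2, q=1
  k=1: a=1, p=3, q=1
  k=2: a=3, p=11, q=4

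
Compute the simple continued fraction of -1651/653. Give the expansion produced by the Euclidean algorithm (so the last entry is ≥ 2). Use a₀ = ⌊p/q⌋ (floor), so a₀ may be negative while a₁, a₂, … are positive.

-1651 = -3*653 + 308
653 = 2*308 + 37
308 = 8*37 + 12
37 = 3*12 + 1
12 = 12*1 + 0  (stop)
So -1651/653 = [-3; 2, 8, 3, 12].

[-3; 2, 8, 3, 12]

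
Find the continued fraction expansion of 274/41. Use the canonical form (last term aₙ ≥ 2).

274 = 6×41 + 28
41 = 1×28 + 13
28 = 2×13 + 2
13 = 6×2 + 1
2 = 2×1 + 0  (stop)
So 274/41 = [6; 1, 2, 6, 2].

[6; 1, 2, 6, 2]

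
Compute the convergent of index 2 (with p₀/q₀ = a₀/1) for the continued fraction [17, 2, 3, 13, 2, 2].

122/7

Using pₖ = aₖpₖ₋₁ + pₖ₋₂, qₖ = aₖqₖ₋₁ + qₖ₋₂ (with p₋₁=1, p₋₂=0, q₋₁=0, q₋₂=1):
  k=0: a=17, p=17, q=1
  k=1: a=2, p=35, q=2
  k=2: a=3, p=122, q=7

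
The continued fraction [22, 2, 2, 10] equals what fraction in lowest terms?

Using pₖ = aₖpₖ₋₁ + pₖ₋₂ and qₖ = aₖqₖ₋₁ + qₖ₋₂:
  k=0: a=22, p=22, q=1
  k=1: a=2, p=45, q=2
  k=2: a=2, p=112, q=5
  k=3: a=10, p=1165, q=52

1165/52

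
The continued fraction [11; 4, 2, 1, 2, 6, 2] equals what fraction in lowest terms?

5401/481

Using pₖ = aₖpₖ₋₁ + pₖ₋₂ and qₖ = aₖqₖ₋₁ + qₖ₋₂:
  k=0: a=11, p=11, q=1
  k=1: a=4, p=45, q=4
  k=2: a=2, p=101, q=9
  k=3: a=1, p=146, q=13
  k=4: a=2, p=393, q=35
  k=5: a=6, p=2504, q=223
  k=6: a=2, p=5401, q=481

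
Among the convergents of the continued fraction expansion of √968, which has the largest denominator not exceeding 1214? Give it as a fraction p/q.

√968 = [31; 8, 1, 6, 1, 8, 62, …] (period length 6).
Convergents:
  p_0/q_0 = 31/1
  p_1/q_1 = 249/8
  p_2/q_2 = 280/9
  p_3/q_3 = 1929/62
  p_4/q_4 = 2209/71
  p_5/q_5 = 19601/630
  p_6/q_6 = 1217471/39131
q_5 = 630 ≤ 1214 < 39131 = q_6, so the answer is 19601/630.

19601/630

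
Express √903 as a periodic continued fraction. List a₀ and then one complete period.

[30; 20, 60]

a₀ = ⌊√903⌋ = 30.
With m₀=0, d₀=1 and mₖ₊₁ = dₖaₖ − mₖ, dₖ₊₁ = (n − mₖ₊₁²)/dₖ, aₖ₊₁ = ⌊(a₀+mₖ₊₁)/dₖ₊₁⌋:
  k=1: m=30, d=3, a=20
  k=2: m=30, d=1, a=60
d=1 and a=2a₀=60 at k=2, so the next step gives (m, d) = (30, 3) again — its k=1 value — and the period has length 2.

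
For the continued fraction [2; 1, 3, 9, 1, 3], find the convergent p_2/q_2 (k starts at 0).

11/4

Using pₖ = aₖpₖ₋₁ + pₖ₋₂, qₖ = aₖqₖ₋₁ + qₖ₋₂ (with p₋₁=1, p₋₂=0, q₋₁=0, q₋₂=1):
  k=0: a=2, p=2, q=1
  k=1: a=1, p=3, q=1
  k=2: a=3, p=11, q=4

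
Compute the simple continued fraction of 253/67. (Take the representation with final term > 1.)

[3; 1, 3, 2, 7]

253 = 3*67 + 52
67 = 1*52 + 15
52 = 3*15 + 7
15 = 2*7 + 1
7 = 7*1 + 0  (stop)
So 253/67 = [3; 1, 3, 2, 7].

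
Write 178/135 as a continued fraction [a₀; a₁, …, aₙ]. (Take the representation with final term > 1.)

178 = 1*135 + 43
135 = 3*43 + 6
43 = 7*6 + 1
6 = 6*1 + 0  (stop)
So 178/135 = [1; 3, 7, 6].

[1; 3, 7, 6]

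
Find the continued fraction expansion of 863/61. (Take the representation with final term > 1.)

[14; 6, 1, 3, 2]

863 = 14*61 + 9
61 = 6*9 + 7
9 = 1*7 + 2
7 = 3*2 + 1
2 = 2*1 + 0  (stop)
So 863/61 = [14; 6, 1, 3, 2].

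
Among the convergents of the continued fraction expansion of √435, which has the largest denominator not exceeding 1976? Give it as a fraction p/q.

√435 = [20; 1, 5, 1, 40, …] (period length 4).
Convergents:
  p_0/q_0 = 20/1
  p_1/q_1 = 21/1
  p_2/q_2 = 125/6
  p_3/q_3 = 146/7
  p_4/q_4 = 5965/286
  p_5/q_5 = 6111/293
  p_6/q_6 = 36520/1751
  p_7/q_7 = 42631/2044
q_6 = 1751 ≤ 1976 < 2044 = q_7, so the answer is 36520/1751.

36520/1751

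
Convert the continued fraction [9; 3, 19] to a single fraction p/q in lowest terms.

Using pₖ = aₖpₖ₋₁ + pₖ₋₂ and qₖ = aₖqₖ₋₁ + qₖ₋₂:
  k=0: a=9, p=9, q=1
  k=1: a=3, p=28, q=3
  k=2: a=19, p=541, q=58

541/58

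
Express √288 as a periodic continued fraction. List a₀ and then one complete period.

a₀ = ⌊√288⌋ = 16.
With m₀=0, d₀=1 and mₖ₊₁ = dₖaₖ − mₖ, dₖ₊₁ = (n − mₖ₊₁²)/dₖ, aₖ₊₁ = ⌊(a₀+mₖ₊₁)/dₖ₊₁⌋:
  k=1: m=16, d=32, a=1
  k=2: m=16, d=1, a=32
d=1 and a=2a₀=32 at k=2, so the next step gives (m, d) = (16, 32) again — its k=1 value — and the period has length 2.

[16; 1, 32]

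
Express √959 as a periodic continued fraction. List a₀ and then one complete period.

a₀ = ⌊√959⌋ = 30.
With m₀=0, d₀=1 and mₖ₊₁ = dₖaₖ − mₖ, dₖ₊₁ = (n − mₖ₊₁²)/dₖ, aₖ₊₁ = ⌊(a₀+mₖ₊₁)/dₖ₊₁⌋:
  k=1: m=30, d=59, a=1
  k=2: m=29, d=2, a=29
  k=3: m=29, d=59, a=1
  k=4: m=30, d=1, a=60
d=1 and a=2a₀=60 at k=4, so the next step gives (m, d) = (30, 59) again — its k=1 value — and the period has length 4.

[30; 1, 29, 1, 60]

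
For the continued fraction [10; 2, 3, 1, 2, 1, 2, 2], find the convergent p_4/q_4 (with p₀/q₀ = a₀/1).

Using pₖ = aₖpₖ₋₁ + pₖ₋₂, qₖ = aₖqₖ₋₁ + qₖ₋₂ (with p₋₁=1, p₋₂=0, q₋₁=0, q₋₂=1):
  k=0: a=10, p=10, q=1
  k=1: a=2, p=21, q=2
  k=2: a=3, p=73, q=7
  k=3: a=1, p=94, q=9
  k=4: a=2, p=261, q=25

261/25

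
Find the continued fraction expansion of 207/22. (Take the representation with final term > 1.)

207 = 9×22 + 9
22 = 2×9 + 4
9 = 2×4 + 1
4 = 4×1 + 0  (stop)
So 207/22 = [9; 2, 2, 4].

[9; 2, 2, 4]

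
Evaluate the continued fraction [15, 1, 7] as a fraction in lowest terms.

Fold from the inside: start with 7/1.
  1 + 1/7 = 8/7
  15 + 7/8 = 127/8

127/8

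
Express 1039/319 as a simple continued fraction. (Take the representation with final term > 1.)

[3; 3, 1, 8, 9]

1039 = 3*319 + 82
319 = 3*82 + 73
82 = 1*73 + 9
73 = 8*9 + 1
9 = 9*1 + 0  (stop)
So 1039/319 = [3; 3, 1, 8, 9].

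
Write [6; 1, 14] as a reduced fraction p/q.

104/15

Fold from the inside: start with 14/1.
  1 + 1/14 = 15/14
  6 + 14/15 = 104/15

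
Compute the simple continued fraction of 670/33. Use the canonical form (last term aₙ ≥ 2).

[20; 3, 3, 3]

670 = 20·33 + 10
33 = 3·10 + 3
10 = 3·3 + 1
3 = 3·1 + 0  (stop)
So 670/33 = [20; 3, 3, 3].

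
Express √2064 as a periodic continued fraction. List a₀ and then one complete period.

a₀ = ⌊√2064⌋ = 45.
With m₀=0, d₀=1 and mₖ₊₁ = dₖaₖ − mₖ, dₖ₊₁ = (n − mₖ₊₁²)/dₖ, aₖ₊₁ = ⌊(a₀+mₖ₊₁)/dₖ₊₁⌋:
  k=1: m=45, d=39, a=2
  k=2: m=33, d=25, a=3
  k=3: m=42, d=12, a=7
  k=4: m=42, d=25, a=3
  k=5: m=33, d=39, a=2
  k=6: m=45, d=1, a=90
d=1 and a=2a₀=90 at k=6, so the next step gives (m, d) = (45, 39) again — its k=1 value — and the period has length 6.

[45; 2, 3, 7, 3, 2, 90]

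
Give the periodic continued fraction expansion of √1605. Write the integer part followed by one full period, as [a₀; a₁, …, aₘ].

[40; 16, 80]

a₀ = ⌊√1605⌋ = 40.
With m₀=0, d₀=1 and mₖ₊₁ = dₖaₖ − mₖ, dₖ₊₁ = (n − mₖ₊₁²)/dₖ, aₖ₊₁ = ⌊(a₀+mₖ₊₁)/dₖ₊₁⌋:
  k=1: m=40, d=5, a=16
  k=2: m=40, d=1, a=80
d=1 and a=2a₀=80 at k=2, so the next step gives (m, d) = (40, 5) again — its k=1 value — and the period has length 2.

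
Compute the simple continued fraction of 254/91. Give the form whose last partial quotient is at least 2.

[2; 1, 3, 1, 3, 1, 3]

254 = 2×91 + 72
91 = 1×72 + 19
72 = 3×19 + 15
19 = 1×15 + 4
15 = 3×4 + 3
4 = 1×3 + 1
3 = 3×1 + 0  (stop)
So 254/91 = [2; 1, 3, 1, 3, 1, 3].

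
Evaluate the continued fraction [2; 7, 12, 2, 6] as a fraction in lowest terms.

2456/1147

Using pₖ = aₖpₖ₋₁ + pₖ₋₂ and qₖ = aₖqₖ₋₁ + qₖ₋₂:
  k=0: a=2, p=2, q=1
  k=1: a=7, p=15, q=7
  k=2: a=12, p=182, q=85
  k=3: a=2, p=379, q=177
  k=4: a=6, p=2456, q=1147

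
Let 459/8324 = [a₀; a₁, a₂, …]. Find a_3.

2

459 = 0·8324 + 459   →  a_0 = 0
8324 = 18·459 + 62   →  a_1 = 18
459 = 7·62 + 25   →  a_2 = 7
62 = 2·25 + 12   →  a_3 = 2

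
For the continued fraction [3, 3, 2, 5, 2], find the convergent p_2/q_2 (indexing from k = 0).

23/7

Using pₖ = aₖpₖ₋₁ + pₖ₋₂, qₖ = aₖqₖ₋₁ + qₖ₋₂ (with p₋₁=1, p₋₂=0, q₋₁=0, q₋₂=1):
  k=0: a=3, p=3, q=1
  k=1: a=3, p=10, q=3
  k=2: a=2, p=23, q=7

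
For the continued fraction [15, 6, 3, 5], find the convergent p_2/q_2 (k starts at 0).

288/19

Using pₖ = aₖpₖ₋₁ + pₖ₋₂, qₖ = aₖqₖ₋₁ + qₖ₋₂ (with p₋₁=1, p₋₂=0, q₋₁=0, q₋₂=1):
  k=0: a=15, p=15, q=1
  k=1: a=6, p=91, q=6
  k=2: a=3, p=288, q=19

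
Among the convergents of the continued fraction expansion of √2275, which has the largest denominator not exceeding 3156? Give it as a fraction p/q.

√2275 = [47; 1, 2, 3, 2, 1, 94, …] (period length 6).
Convergents:
  p_0/q_0 = 47/1
  p_1/q_1 = 48/1
  p_2/q_2 = 143/3
  p_3/q_3 = 477/10
  p_4/q_4 = 1097/23
  p_5/q_5 = 1574/33
  p_6/q_6 = 149053/3125
  p_7/q_7 = 150627/3158
q_6 = 3125 ≤ 3156 < 3158 = q_7, so the answer is 149053/3125.

149053/3125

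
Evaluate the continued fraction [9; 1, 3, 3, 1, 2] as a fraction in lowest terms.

Using pₖ = aₖpₖ₋₁ + pₖ₋₂ and qₖ = aₖqₖ₋₁ + qₖ₋₂:
  k=0: a=9, p=9, q=1
  k=1: a=1, p=10, q=1
  k=2: a=3, p=39, q=4
  k=3: a=3, p=127, q=13
  k=4: a=1, p=166, q=17
  k=5: a=2, p=459, q=47

459/47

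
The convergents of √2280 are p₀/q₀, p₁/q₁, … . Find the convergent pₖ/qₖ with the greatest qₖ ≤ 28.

191/4

√2280 = [47; 1, 2, 1, 94, …] (period length 4).
Convergents:
  p_0/q_0 = 47/1
  p_1/q_1 = 48/1
  p_2/q_2 = 143/3
  p_3/q_3 = 191/4
  p_4/q_4 = 18097/379
q_3 = 4 ≤ 28 < 379 = q_4, so the answer is 191/4.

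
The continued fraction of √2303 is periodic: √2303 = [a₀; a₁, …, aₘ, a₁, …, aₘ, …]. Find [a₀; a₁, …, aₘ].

a₀ = ⌊√2303⌋ = 47.
With m₀=0, d₀=1 and mₖ₊₁ = dₖaₖ − mₖ, dₖ₊₁ = (n − mₖ₊₁²)/dₖ, aₖ₊₁ = ⌊(a₀+mₖ₊₁)/dₖ₊₁⌋:
  k=1: m=47, d=94, a=1
  k=2: m=47, d=1, a=94
d=1 and a=2a₀=94 at k=2, so the next step gives (m, d) = (47, 94) again — its k=1 value — and the period has length 2.

[47; 1, 94]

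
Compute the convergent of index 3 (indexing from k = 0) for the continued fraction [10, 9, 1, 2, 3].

Using pₖ = aₖpₖ₋₁ + pₖ₋₂, qₖ = aₖqₖ₋₁ + qₖ₋₂ (with p₋₁=1, p₋₂=0, q₋₁=0, q₋₂=1):
  k=0: a=10, p=10, q=1
  k=1: a=9, p=91, q=9
  k=2: a=1, p=101, q=10
  k=3: a=2, p=293, q=29

293/29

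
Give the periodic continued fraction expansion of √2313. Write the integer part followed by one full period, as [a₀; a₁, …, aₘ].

a₀ = ⌊√2313⌋ = 48.
With m₀=0, d₀=1 and mₖ₊₁ = dₖaₖ − mₖ, dₖ₊₁ = (n − mₖ₊₁²)/dₖ, aₖ₊₁ = ⌊(a₀+mₖ₊₁)/dₖ₊₁⌋:
  k=1: m=48, d=9, a=10
  k=2: m=42, d=61, a=1
  k=3: m=19, d=32, a=2
  k=4: m=45, d=9, a=10
  k=5: m=45, d=32, a=2
  k=6: m=19, d=61, a=1
  k=7: m=42, d=9, a=10
  k=8: m=48, d=1, a=96
d=1 and a=2a₀=96 at k=8, so the next step gives (m, d) = (48, 9) again — its k=1 value — and the period has length 8.

[48; 10, 1, 2, 10, 2, 1, 10, 96]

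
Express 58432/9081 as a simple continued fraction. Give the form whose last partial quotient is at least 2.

58432 = 6×9081 + 3946
9081 = 2×3946 + 1189
3946 = 3×1189 + 379
1189 = 3×379 + 52
379 = 7×52 + 15
52 = 3×15 + 7
15 = 2×7 + 1
7 = 7×1 + 0  (stop)
So 58432/9081 = [6; 2, 3, 3, 7, 3, 2, 7].

[6; 2, 3, 3, 7, 3, 2, 7]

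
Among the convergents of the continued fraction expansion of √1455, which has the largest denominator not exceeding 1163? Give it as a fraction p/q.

23764/623

√1455 = [38; 6, 1, 11, 1, 6, 76, …] (period length 6).
Convergents:
  p_0/q_0 = 38/1
  p_1/q_1 = 229/6
  p_2/q_2 = 267/7
  p_3/q_3 = 3166/83
  p_4/q_4 = 3433/90
  p_5/q_5 = 23764/623
  p_6/q_6 = 1809497/47438
q_5 = 623 ≤ 1163 < 47438 = q_6, so the answer is 23764/623.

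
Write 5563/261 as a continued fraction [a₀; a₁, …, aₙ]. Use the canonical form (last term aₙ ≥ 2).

[21; 3, 5, 2, 7]

5563 = 21*261 + 82
261 = 3*82 + 15
82 = 5*15 + 7
15 = 2*7 + 1
7 = 7*1 + 0  (stop)
So 5563/261 = [21; 3, 5, 2, 7].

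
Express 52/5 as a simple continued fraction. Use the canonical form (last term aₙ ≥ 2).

52 = 10·5 + 2
5 = 2·2 + 1
2 = 2·1 + 0  (stop)
So 52/5 = [10; 2, 2].

[10; 2, 2]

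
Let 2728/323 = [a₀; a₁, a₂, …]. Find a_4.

1

2728 = 8·323 + 144   →  a_0 = 8
323 = 2·144 + 35   →  a_1 = 2
144 = 4·35 + 4   →  a_2 = 4
35 = 8·4 + 3   →  a_3 = 8
4 = 1·3 + 1   →  a_4 = 1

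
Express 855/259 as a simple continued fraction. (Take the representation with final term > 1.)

[3; 3, 3, 8, 3]

855 = 3×259 + 78
259 = 3×78 + 25
78 = 3×25 + 3
25 = 8×3 + 1
3 = 3×1 + 0  (stop)
So 855/259 = [3; 3, 3, 8, 3].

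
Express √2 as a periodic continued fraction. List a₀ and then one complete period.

[1; 2]

a₀ = ⌊√2⌋ = 1.
With m₀=0, d₀=1 and mₖ₊₁ = dₖaₖ − mₖ, dₖ₊₁ = (n − mₖ₊₁²)/dₖ, aₖ₊₁ = ⌊(a₀+mₖ₊₁)/dₖ₊₁⌋:
  k=1: m=1, d=1, a=2
d=1 and a=2a₀=2 at k=1, so the next step gives (m, d) = (1, 1) again — its k=1 value — and the period has length 1.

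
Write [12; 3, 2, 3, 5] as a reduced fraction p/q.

Fold from the inside: start with 5/1.
  3 + 1/5 = 16/5
  2 + 5/16 = 37/16
  3 + 16/37 = 127/37
  12 + 37/127 = 1561/127

1561/127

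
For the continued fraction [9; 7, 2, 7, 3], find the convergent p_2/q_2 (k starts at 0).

Using pₖ = aₖpₖ₋₁ + pₖ₋₂, qₖ = aₖqₖ₋₁ + qₖ₋₂ (with p₋₁=1, p₋₂=0, q₋₁=0, q₋₂=1):
  k=0: a=9, p=9, q=1
  k=1: a=7, p=64, q=7
  k=2: a=2, p=137, q=15

137/15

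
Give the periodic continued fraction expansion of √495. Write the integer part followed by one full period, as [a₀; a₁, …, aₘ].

[22; 4, 44]

a₀ = ⌊√495⌋ = 22.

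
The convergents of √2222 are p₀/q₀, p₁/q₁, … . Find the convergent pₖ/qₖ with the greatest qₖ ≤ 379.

9899/210

√2222 = [47; 7, 4, 7, 94, …] (period length 4).
Convergents:
  p_0/q_0 = 47/1
  p_1/q_1 = 330/7
  p_2/q_2 = 1367/29
  p_3/q_3 = 9899/210
  p_4/q_4 = 931873/19769
q_3 = 210 ≤ 379 < 19769 = q_4, so the answer is 9899/210.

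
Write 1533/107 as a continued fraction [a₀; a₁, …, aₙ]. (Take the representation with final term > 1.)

[14; 3, 17, 2]

1533 = 14*107 + 35
107 = 3*35 + 2
35 = 17*2 + 1
2 = 2*1 + 0  (stop)
So 1533/107 = [14; 3, 17, 2].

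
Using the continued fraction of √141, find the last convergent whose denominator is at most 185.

√141 = [11; 1, 6, 1, 22, …] (period length 4).
Convergents:
  p_0/q_0 = 11/1
  p_1/q_1 = 12/1
  p_2/q_2 = 83/7
  p_3/q_3 = 95/8
  p_4/q_4 = 2173/183
  p_5/q_5 = 2268/191
q_4 = 183 ≤ 185 < 191 = q_5, so the answer is 2173/183.

2173/183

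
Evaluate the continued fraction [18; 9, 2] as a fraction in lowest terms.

344/19

Fold from the inside: start with 2/1.
  9 + 1/2 = 19/2
  18 + 2/19 = 344/19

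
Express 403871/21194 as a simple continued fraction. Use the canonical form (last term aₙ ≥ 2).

[19; 17, 1, 7, 1, 2, 2, 19]

403871 = 19×21194 + 1185
21194 = 17×1185 + 1049
1185 = 1×1049 + 136
1049 = 7×136 + 97
136 = 1×97 + 39
97 = 2×39 + 19
39 = 2×19 + 1
19 = 19×1 + 0  (stop)
So 403871/21194 = [19; 17, 1, 7, 1, 2, 2, 19].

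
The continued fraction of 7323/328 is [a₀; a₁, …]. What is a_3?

7323 = 22·328 + 107   →  a_0 = 22
328 = 3·107 + 7   →  a_1 = 3
107 = 15·7 + 2   →  a_2 = 15
7 = 3·2 + 1   →  a_3 = 3

3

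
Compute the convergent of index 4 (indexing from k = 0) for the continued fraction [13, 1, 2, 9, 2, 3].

Using pₖ = aₖpₖ₋₁ + pₖ₋₂, qₖ = aₖqₖ₋₁ + qₖ₋₂ (with p₋₁=1, p₋₂=0, q₋₁=0, q₋₂=1):
  k=0: a=13, p=13, q=1
  k=1: a=1, p=14, q=1
  k=2: a=2, p=41, q=3
  k=3: a=9, p=383, q=28
  k=4: a=2, p=807, q=59

807/59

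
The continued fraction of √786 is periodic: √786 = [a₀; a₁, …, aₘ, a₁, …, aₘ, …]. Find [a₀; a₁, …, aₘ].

[28; 28, 56]

a₀ = ⌊√786⌋ = 28.
With m₀=0, d₀=1 and mₖ₊₁ = dₖaₖ − mₖ, dₖ₊₁ = (n − mₖ₊₁²)/dₖ, aₖ₊₁ = ⌊(a₀+mₖ₊₁)/dₖ₊₁⌋:
  k=1: m=28, d=2, a=28
  k=2: m=28, d=1, a=56
d=1 and a=2a₀=56 at k=2, so the next step gives (m, d) = (28, 2) again — its k=1 value — and the period has length 2.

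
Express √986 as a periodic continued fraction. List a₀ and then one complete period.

[31; 2, 2, 62]

a₀ = ⌊√986⌋ = 31.
With m₀=0, d₀=1 and mₖ₊₁ = dₖaₖ − mₖ, dₖ₊₁ = (n − mₖ₊₁²)/dₖ, aₖ₊₁ = ⌊(a₀+mₖ₊₁)/dₖ₊₁⌋:
  k=1: m=31, d=25, a=2
  k=2: m=19, d=25, a=2
  k=3: m=31, d=1, a=62
d=1 and a=2a₀=62 at k=3, so the next step gives (m, d) = (31, 25) again — its k=1 value — and the period has length 3.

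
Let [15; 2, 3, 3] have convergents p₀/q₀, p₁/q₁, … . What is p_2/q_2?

Using pₖ = aₖpₖ₋₁ + pₖ₋₂, qₖ = aₖqₖ₋₁ + qₖ₋₂ (with p₋₁=1, p₋₂=0, q₋₁=0, q₋₂=1):
  k=0: a=15, p=15, q=1
  k=1: a=2, p=31, q=2
  k=2: a=3, p=108, q=7

108/7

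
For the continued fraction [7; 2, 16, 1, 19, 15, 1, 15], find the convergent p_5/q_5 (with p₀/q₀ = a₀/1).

78637/10505

Using pₖ = aₖpₖ₋₁ + pₖ₋₂, qₖ = aₖqₖ₋₁ + qₖ₋₂ (with p₋₁=1, p₋₂=0, q₋₁=0, q₋₂=1):
  k=0: a=7, p=7, q=1
  k=1: a=2, p=15, q=2
  k=2: a=16, p=247, q=33
  k=3: a=1, p=262, q=35
  k=4: a=19, p=5225, q=698
  k=5: a=15, p=78637, q=10505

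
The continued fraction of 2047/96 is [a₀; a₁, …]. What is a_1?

2047 = 21·96 + 31   →  a_0 = 21
96 = 3·31 + 3   →  a_1 = 3

3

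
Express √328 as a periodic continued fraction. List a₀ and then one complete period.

a₀ = ⌊√328⌋ = 18.

[18; 9, 36]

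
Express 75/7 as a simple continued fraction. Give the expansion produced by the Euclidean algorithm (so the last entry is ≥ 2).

75 = 10·7 + 5
7 = 1·5 + 2
5 = 2·2 + 1
2 = 2·1 + 0  (stop)
So 75/7 = [10; 1, 2, 2].

[10; 1, 2, 2]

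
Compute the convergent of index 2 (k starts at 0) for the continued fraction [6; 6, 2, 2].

Using pₖ = aₖpₖ₋₁ + pₖ₋₂, qₖ = aₖqₖ₋₁ + qₖ₋₂ (with p₋₁=1, p₋₂=0, q₋₁=0, q₋₂=1):
  k=0: a=6, p=6, q=1
  k=1: a=6, p=37, q=6
  k=2: a=2, p=80, q=13

80/13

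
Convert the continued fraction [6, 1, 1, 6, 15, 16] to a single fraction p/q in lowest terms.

Fold from the inside: start with 16/1.
  15 + 1/16 = 241/16
  6 + 16/241 = 1462/241
  1 + 241/1462 = 1703/1462
  1 + 1462/1703 = 3165/1703
  6 + 1703/3165 = 20693/3165

20693/3165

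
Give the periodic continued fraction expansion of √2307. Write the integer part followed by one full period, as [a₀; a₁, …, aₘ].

[48; 32, 96]

a₀ = ⌊√2307⌋ = 48.
With m₀=0, d₀=1 and mₖ₊₁ = dₖaₖ − mₖ, dₖ₊₁ = (n − mₖ₊₁²)/dₖ, aₖ₊₁ = ⌊(a₀+mₖ₊₁)/dₖ₊₁⌋:
  k=1: m=48, d=3, a=32
  k=2: m=48, d=1, a=96
d=1 and a=2a₀=96 at k=2, so the next step gives (m, d) = (48, 3) again — its k=1 value — and the period has length 2.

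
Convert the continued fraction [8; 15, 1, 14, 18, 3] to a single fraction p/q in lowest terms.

Using pₖ = aₖpₖ₋₁ + pₖ₋₂ and qₖ = aₖqₖ₋₁ + qₖ₋₂:
  k=0: a=8, p=8, q=1
  k=1: a=15, p=121, q=15
  k=2: a=1, p=129, q=16
  k=3: a=14, p=1927, q=239
  k=4: a=18, p=34815, q=4318
  k=5: a=3, p=106372, q=13193

106372/13193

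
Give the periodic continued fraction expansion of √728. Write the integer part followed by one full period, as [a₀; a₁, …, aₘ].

[26; 1, 52]

a₀ = ⌊√728⌋ = 26.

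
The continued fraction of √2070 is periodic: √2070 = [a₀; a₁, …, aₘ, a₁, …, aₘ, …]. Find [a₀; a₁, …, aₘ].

a₀ = ⌊√2070⌋ = 45.
With m₀=0, d₀=1 and mₖ₊₁ = dₖaₖ − mₖ, dₖ₊₁ = (n − mₖ₊₁²)/dₖ, aₖ₊₁ = ⌊(a₀+mₖ₊₁)/dₖ₊₁⌋:
  k=1: m=45, d=45, a=2
  k=2: m=45, d=1, a=90
d=1 and a=2a₀=90 at k=2, so the next step gives (m, d) = (45, 45) again — its k=1 value — and the period has length 2.

[45; 2, 90]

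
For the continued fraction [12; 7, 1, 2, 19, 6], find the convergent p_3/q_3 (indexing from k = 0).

Using pₖ = aₖpₖ₋₁ + pₖ₋₂, qₖ = aₖqₖ₋₁ + qₖ₋₂ (with p₋₁=1, p₋₂=0, q₋₁=0, q₋₂=1):
  k=0: a=12, p=12, q=1
  k=1: a=7, p=85, q=7
  k=2: a=1, p=97, q=8
  k=3: a=2, p=279, q=23

279/23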